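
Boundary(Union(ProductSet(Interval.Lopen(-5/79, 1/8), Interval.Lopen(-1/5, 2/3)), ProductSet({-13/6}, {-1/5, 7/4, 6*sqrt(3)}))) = Union(ProductSet({-13/6}, {-1/5, 7/4, 6*sqrt(3)}), ProductSet({-5/79, 1/8}, Interval(-1/5, 2/3)), ProductSet(Interval(-5/79, 1/8), {-1/5, 2/3}))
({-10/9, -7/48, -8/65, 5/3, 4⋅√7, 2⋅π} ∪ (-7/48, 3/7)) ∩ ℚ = {-10/9, 5/3} ∪ (ℚ ∩ [-7/48, 3/7))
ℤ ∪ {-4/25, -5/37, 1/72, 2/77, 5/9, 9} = ℤ ∪ {-4/25, -5/37, 1/72, 2/77, 5/9}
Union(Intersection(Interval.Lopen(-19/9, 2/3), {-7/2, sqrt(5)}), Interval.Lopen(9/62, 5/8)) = Interval.Lopen(9/62, 5/8)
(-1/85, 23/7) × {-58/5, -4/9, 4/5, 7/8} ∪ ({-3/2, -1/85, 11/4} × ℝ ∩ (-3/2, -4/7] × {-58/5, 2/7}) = (-1/85, 23/7) × {-58/5, -4/9, 4/5, 7/8}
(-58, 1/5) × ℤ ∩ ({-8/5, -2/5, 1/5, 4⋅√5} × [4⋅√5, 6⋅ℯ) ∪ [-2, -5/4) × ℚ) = ([-2, -5/4) × ℤ) ∪ ({-8/5, -2/5} × {9, 10, …, 16})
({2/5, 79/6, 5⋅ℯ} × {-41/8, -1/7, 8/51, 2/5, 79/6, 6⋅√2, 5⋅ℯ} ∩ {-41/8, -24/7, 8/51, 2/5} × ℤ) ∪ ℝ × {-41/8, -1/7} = ℝ × {-41/8, -1/7}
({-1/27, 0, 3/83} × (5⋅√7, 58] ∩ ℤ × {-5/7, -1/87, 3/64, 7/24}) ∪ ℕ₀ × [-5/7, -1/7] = ℕ₀ × [-5/7, -1/7]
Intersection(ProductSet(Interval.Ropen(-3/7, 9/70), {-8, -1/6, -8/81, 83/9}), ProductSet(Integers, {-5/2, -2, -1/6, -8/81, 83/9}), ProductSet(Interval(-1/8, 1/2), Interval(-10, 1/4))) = ProductSet(Range(0, 1, 1), {-1/6, -8/81})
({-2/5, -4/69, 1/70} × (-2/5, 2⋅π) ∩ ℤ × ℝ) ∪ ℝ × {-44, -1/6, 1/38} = ℝ × {-44, -1/6, 1/38}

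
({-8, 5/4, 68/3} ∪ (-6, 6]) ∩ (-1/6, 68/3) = (-1/6, 6]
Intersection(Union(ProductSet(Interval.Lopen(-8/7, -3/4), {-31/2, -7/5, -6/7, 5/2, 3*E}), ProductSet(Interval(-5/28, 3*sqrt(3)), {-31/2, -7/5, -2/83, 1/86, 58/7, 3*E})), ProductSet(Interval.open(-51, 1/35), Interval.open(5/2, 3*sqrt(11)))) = Union(ProductSet(Interval.Lopen(-8/7, -3/4), {3*E}), ProductSet(Interval.Ropen(-5/28, 1/35), {58/7, 3*E}))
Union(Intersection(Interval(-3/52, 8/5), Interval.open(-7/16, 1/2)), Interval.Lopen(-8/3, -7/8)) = Union(Interval.Lopen(-8/3, -7/8), Interval.Ropen(-3/52, 1/2))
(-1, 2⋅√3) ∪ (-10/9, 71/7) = (-10/9, 71/7)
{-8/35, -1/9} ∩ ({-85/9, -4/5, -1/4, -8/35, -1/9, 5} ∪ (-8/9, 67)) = {-8/35, -1/9}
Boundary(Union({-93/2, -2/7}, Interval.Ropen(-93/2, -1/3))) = {-93/2, -1/3, -2/7}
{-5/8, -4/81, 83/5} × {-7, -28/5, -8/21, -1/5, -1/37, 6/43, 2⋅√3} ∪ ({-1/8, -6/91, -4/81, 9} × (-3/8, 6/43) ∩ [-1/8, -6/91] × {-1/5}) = ({-1/8, -6/91} × {-1/5}) ∪ ({-5/8, -4/81, 83/5} × {-7, -28/5, -8/21, -1/5, -1/37, 6/43, 2⋅√3})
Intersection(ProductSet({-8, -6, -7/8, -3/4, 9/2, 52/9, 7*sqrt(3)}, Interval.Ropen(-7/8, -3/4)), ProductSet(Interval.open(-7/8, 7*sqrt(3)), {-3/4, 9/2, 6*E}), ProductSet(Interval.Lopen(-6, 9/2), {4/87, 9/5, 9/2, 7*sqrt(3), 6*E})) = EmptySet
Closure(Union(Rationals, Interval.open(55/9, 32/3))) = Union(Interval(-oo, oo), Rationals)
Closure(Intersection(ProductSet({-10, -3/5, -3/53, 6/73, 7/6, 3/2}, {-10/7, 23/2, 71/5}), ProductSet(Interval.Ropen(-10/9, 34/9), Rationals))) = ProductSet({-3/5, -3/53, 6/73, 7/6, 3/2}, {-10/7, 23/2, 71/5})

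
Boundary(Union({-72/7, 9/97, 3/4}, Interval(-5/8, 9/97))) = {-72/7, -5/8, 9/97, 3/4}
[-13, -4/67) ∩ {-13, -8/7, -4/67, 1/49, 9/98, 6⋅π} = {-13, -8/7}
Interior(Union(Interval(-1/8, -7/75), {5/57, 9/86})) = Interval.open(-1/8, -7/75)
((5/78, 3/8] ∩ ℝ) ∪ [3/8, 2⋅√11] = (5/78, 2⋅√11]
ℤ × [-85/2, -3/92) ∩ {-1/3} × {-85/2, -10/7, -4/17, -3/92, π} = ∅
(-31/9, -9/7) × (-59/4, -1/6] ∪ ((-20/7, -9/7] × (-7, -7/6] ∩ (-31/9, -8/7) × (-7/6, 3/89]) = (-31/9, -9/7) × (-59/4, -1/6]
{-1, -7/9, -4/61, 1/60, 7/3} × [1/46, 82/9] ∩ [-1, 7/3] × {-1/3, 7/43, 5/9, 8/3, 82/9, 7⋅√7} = {-1, -7/9, -4/61, 1/60, 7/3} × {7/43, 5/9, 8/3, 82/9}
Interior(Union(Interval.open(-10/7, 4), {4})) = Interval.open(-10/7, 4)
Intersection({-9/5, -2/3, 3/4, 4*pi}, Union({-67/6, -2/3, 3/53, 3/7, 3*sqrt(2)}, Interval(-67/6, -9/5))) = {-9/5, -2/3}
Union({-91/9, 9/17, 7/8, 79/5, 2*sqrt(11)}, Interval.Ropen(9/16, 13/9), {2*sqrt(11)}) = Union({-91/9, 9/17, 79/5, 2*sqrt(11)}, Interval.Ropen(9/16, 13/9))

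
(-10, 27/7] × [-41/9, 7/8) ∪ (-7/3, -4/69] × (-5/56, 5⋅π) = ((-10, 27/7] × [-41/9, 7/8)) ∪ ((-7/3, -4/69] × (-5/56, 5⋅π))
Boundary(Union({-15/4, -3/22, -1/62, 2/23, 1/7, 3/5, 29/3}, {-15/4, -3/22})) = {-15/4, -3/22, -1/62, 2/23, 1/7, 3/5, 29/3}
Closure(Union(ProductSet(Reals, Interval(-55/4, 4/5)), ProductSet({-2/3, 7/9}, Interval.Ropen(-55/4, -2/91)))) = ProductSet(Reals, Interval(-55/4, 4/5))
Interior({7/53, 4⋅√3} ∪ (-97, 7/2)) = (-97, 7/2)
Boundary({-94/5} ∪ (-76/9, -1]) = {-94/5, -76/9, -1}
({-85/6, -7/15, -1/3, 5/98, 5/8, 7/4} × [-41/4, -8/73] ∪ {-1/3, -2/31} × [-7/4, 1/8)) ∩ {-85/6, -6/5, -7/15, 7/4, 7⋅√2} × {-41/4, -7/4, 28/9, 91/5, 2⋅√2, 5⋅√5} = {-85/6, -7/15, 7/4} × {-41/4, -7/4}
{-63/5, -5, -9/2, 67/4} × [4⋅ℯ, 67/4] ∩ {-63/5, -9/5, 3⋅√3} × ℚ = {-63/5} × (ℚ ∩ [4⋅ℯ, 67/4])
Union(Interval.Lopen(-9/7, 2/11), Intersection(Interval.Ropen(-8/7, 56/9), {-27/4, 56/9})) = Interval.Lopen(-9/7, 2/11)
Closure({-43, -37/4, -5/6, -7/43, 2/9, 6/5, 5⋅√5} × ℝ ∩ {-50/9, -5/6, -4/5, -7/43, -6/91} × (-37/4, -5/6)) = {-5/6, -7/43} × [-37/4, -5/6]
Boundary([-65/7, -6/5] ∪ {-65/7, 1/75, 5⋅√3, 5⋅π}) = {-65/7, -6/5, 1/75, 5⋅√3, 5⋅π}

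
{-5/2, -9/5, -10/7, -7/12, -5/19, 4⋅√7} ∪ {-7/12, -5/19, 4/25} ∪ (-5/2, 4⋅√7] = [-5/2, 4⋅√7]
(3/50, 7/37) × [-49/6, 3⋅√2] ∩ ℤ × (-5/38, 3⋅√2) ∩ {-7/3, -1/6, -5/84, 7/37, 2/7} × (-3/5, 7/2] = ∅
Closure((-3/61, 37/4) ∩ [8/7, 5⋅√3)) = [8/7, 5⋅√3]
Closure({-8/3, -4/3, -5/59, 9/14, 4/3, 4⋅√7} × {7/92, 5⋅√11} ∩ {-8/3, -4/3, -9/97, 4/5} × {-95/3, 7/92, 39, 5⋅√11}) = {-8/3, -4/3} × {7/92, 5⋅√11}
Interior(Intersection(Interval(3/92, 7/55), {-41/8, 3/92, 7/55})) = EmptySet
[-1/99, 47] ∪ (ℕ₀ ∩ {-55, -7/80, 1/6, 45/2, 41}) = [-1/99, 47]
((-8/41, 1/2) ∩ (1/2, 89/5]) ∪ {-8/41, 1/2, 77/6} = {-8/41, 1/2, 77/6}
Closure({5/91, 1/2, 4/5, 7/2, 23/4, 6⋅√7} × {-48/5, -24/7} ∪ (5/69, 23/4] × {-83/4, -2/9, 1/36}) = ([5/69, 23/4] × {-83/4, -2/9, 1/36}) ∪ ({5/91, 1/2, 4/5, 7/2, 23/4, 6⋅√7} × {-48/5, -24/7})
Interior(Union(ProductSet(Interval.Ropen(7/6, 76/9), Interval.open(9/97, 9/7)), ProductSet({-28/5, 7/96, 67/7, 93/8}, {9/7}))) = ProductSet(Interval.open(7/6, 76/9), Interval.open(9/97, 9/7))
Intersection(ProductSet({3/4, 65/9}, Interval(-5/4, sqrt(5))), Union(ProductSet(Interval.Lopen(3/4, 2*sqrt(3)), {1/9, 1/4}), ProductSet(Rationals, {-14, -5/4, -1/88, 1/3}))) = ProductSet({3/4, 65/9}, {-5/4, -1/88, 1/3})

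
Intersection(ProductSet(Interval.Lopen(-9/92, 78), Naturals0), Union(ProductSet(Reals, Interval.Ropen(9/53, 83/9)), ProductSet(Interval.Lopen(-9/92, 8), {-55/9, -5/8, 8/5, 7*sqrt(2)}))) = ProductSet(Interval.Lopen(-9/92, 78), Range(1, 10, 1))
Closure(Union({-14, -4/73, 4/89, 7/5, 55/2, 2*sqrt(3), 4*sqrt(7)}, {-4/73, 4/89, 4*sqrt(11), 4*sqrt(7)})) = {-14, -4/73, 4/89, 7/5, 55/2, 4*sqrt(11), 2*sqrt(3), 4*sqrt(7)}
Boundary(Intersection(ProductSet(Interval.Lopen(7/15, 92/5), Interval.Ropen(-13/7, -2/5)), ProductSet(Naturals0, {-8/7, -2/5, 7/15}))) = ProductSet(Range(1, 19, 1), {-8/7})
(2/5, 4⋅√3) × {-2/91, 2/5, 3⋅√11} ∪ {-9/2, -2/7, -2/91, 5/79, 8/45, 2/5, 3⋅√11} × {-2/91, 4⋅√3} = ((2/5, 4⋅√3) × {-2/91, 2/5, 3⋅√11}) ∪ ({-9/2, -2/7, -2/91, 5/79, 8/45, 2/5, 3⋅√11} × {-2/91, 4⋅√3})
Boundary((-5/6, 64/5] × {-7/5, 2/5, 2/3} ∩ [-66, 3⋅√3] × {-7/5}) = [-5/6, 3⋅√3] × {-7/5}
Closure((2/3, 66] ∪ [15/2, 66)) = [2/3, 66]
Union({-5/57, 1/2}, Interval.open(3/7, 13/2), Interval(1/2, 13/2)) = Union({-5/57}, Interval.Lopen(3/7, 13/2))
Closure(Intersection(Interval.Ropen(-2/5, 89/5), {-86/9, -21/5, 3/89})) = {3/89}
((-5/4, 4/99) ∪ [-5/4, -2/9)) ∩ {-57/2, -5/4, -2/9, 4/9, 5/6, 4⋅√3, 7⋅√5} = {-5/4, -2/9}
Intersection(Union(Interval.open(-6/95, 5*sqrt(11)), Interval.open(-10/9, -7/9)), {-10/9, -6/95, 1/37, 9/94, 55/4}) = {1/37, 9/94, 55/4}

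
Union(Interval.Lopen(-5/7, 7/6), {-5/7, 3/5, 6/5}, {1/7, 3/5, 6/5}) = Union({6/5}, Interval(-5/7, 7/6))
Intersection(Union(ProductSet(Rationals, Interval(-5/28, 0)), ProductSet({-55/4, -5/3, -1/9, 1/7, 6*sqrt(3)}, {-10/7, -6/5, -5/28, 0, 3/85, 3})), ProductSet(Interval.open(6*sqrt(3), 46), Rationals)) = ProductSet(Intersection(Interval.open(6*sqrt(3), 46), Rationals), Intersection(Interval(-5/28, 0), Rationals))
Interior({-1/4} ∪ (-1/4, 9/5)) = (-1/4, 9/5)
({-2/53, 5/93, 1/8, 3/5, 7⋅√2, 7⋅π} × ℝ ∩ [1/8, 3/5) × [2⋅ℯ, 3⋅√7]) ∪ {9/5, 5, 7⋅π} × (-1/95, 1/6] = ({9/5, 5, 7⋅π} × (-1/95, 1/6]) ∪ ({1/8} × [2⋅ℯ, 3⋅√7])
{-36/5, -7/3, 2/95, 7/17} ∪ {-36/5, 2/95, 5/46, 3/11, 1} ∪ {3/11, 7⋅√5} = {-36/5, -7/3, 2/95, 5/46, 3/11, 7/17, 1, 7⋅√5}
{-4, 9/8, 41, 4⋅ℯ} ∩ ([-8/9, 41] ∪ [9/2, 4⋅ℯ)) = {9/8, 41, 4⋅ℯ}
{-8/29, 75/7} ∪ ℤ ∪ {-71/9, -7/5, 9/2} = ℤ ∪ {-71/9, -7/5, -8/29, 9/2, 75/7}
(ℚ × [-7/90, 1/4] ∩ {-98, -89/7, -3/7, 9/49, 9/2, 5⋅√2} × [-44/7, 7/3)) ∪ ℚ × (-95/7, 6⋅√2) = ℚ × (-95/7, 6⋅√2)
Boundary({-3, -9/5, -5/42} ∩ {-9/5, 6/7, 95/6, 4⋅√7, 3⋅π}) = {-9/5}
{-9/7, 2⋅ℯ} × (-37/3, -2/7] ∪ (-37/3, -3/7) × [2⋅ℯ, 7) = ({-9/7, 2⋅ℯ} × (-37/3, -2/7]) ∪ ((-37/3, -3/7) × [2⋅ℯ, 7))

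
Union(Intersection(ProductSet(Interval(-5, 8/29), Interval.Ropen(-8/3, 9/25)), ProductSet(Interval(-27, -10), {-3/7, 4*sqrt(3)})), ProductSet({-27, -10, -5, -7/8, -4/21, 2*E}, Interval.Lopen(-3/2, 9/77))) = ProductSet({-27, -10, -5, -7/8, -4/21, 2*E}, Interval.Lopen(-3/2, 9/77))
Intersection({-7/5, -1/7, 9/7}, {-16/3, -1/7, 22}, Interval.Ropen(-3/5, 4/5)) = {-1/7}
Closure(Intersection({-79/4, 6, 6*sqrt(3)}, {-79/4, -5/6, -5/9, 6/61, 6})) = {-79/4, 6}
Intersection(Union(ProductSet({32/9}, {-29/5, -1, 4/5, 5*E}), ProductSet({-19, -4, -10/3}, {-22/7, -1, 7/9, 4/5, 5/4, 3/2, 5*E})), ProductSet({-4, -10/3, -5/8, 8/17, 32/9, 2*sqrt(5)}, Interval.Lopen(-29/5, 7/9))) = Union(ProductSet({32/9}, {-1}), ProductSet({-4, -10/3}, {-22/7, -1, 7/9}))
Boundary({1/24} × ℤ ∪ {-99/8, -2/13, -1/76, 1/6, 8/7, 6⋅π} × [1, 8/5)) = ({1/24} × ℤ) ∪ ({-99/8, -2/13, -1/76, 1/6, 8/7, 6⋅π} × [1, 8/5])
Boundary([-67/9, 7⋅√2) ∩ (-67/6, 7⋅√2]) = {-67/9, 7⋅√2}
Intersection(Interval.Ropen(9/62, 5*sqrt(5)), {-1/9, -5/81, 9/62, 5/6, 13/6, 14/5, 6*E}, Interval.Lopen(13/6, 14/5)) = {14/5}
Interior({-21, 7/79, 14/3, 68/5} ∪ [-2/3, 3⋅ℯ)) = (-2/3, 3⋅ℯ)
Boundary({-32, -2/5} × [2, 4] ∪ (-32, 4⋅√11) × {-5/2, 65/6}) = ({-32, -2/5} × [2, 4]) ∪ ([-32, 4⋅√11] × {-5/2, 65/6})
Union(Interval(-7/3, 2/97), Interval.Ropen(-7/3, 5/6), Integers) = Union(Integers, Interval.Ropen(-7/3, 5/6))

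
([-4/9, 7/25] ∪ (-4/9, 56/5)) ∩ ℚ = ℚ ∩ [-4/9, 56/5)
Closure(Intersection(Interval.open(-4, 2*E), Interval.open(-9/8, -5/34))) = Interval(-9/8, -5/34)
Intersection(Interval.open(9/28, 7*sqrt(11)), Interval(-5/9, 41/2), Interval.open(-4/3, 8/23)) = Interval.open(9/28, 8/23)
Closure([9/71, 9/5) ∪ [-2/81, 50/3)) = [-2/81, 50/3]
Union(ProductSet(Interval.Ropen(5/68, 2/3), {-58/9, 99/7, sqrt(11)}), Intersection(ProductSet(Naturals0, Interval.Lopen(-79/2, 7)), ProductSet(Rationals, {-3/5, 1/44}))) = Union(ProductSet(Interval.Ropen(5/68, 2/3), {-58/9, 99/7, sqrt(11)}), ProductSet(Naturals0, {-3/5, 1/44}))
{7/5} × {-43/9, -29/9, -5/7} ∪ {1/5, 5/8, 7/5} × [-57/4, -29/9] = ({7/5} × {-43/9, -29/9, -5/7}) ∪ ({1/5, 5/8, 7/5} × [-57/4, -29/9])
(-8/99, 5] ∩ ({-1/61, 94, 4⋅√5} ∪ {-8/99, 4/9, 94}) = {-1/61, 4/9}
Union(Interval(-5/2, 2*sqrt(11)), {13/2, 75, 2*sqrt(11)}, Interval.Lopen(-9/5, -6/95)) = Union({75}, Interval(-5/2, 2*sqrt(11)))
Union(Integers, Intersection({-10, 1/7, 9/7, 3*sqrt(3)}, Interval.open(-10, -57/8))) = Integers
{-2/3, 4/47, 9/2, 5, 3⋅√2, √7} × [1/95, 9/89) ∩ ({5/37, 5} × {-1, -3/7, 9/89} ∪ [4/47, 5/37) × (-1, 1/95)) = ∅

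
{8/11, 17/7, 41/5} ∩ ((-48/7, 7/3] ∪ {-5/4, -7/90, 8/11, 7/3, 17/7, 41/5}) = {8/11, 17/7, 41/5}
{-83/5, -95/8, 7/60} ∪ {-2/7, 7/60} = {-83/5, -95/8, -2/7, 7/60}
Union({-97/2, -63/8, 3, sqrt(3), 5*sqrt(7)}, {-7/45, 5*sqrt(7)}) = {-97/2, -63/8, -7/45, 3, sqrt(3), 5*sqrt(7)}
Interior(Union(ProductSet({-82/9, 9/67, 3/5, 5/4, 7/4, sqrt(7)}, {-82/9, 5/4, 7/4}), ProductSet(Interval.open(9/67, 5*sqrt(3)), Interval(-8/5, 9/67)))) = ProductSet(Interval.open(9/67, 5*sqrt(3)), Interval.open(-8/5, 9/67))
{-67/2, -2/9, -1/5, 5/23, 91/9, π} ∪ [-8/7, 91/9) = {-67/2} ∪ [-8/7, 91/9]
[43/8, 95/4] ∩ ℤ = {6, 7, …, 23}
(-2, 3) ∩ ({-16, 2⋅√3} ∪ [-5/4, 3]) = [-5/4, 3)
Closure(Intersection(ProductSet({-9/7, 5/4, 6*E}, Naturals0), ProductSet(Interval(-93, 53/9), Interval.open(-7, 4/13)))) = ProductSet({-9/7, 5/4}, Range(0, 1, 1))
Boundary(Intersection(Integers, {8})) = {8}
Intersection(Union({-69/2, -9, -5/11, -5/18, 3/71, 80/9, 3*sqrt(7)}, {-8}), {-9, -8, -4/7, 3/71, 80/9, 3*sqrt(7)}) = {-9, -8, 3/71, 80/9, 3*sqrt(7)}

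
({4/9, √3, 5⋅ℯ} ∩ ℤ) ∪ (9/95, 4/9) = (9/95, 4/9)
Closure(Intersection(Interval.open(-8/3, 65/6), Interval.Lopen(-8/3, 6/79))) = Interval(-8/3, 6/79)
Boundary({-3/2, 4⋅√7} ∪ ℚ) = ℝ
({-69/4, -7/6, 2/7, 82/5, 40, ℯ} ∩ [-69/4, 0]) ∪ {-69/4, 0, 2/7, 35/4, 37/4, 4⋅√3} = {-69/4, -7/6, 0, 2/7, 35/4, 37/4, 4⋅√3}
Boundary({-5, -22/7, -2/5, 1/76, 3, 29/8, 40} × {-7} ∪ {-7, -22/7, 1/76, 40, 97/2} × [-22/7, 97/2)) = ({-5, -22/7, -2/5, 1/76, 3, 29/8, 40} × {-7}) ∪ ({-7, -22/7, 1/76, 40, 97/2} × [-22/7, 97/2])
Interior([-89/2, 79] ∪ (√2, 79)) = (-89/2, 79)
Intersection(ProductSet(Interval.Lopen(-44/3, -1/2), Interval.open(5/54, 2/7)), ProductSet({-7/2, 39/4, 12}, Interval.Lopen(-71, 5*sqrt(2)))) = ProductSet({-7/2}, Interval.open(5/54, 2/7))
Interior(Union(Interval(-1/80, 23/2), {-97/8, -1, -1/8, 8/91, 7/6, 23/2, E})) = Interval.open(-1/80, 23/2)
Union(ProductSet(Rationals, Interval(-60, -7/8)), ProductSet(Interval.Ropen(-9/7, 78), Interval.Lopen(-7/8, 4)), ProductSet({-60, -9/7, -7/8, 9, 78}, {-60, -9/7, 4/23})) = Union(ProductSet({-60, -9/7, -7/8, 9, 78}, {-60, -9/7, 4/23}), ProductSet(Interval.Ropen(-9/7, 78), Interval.Lopen(-7/8, 4)), ProductSet(Rationals, Interval(-60, -7/8)))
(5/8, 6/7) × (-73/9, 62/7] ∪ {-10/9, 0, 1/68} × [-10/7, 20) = ({-10/9, 0, 1/68} × [-10/7, 20)) ∪ ((5/8, 6/7) × (-73/9, 62/7])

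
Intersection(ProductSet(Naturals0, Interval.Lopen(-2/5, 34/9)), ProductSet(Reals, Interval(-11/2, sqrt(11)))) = ProductSet(Naturals0, Interval.Lopen(-2/5, sqrt(11)))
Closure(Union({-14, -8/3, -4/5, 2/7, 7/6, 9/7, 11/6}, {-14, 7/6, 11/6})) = {-14, -8/3, -4/5, 2/7, 7/6, 9/7, 11/6}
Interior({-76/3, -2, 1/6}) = ∅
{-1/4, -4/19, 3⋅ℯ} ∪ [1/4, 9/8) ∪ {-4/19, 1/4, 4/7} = {-1/4, -4/19, 3⋅ℯ} ∪ [1/4, 9/8)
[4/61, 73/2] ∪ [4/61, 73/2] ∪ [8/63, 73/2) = [4/61, 73/2]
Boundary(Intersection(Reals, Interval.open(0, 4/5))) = {0, 4/5}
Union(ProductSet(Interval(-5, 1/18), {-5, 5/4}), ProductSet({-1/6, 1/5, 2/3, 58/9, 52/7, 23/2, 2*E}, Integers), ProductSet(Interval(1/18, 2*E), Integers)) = Union(ProductSet(Interval(-5, 1/18), {-5, 5/4}), ProductSet(Union({-1/6, 58/9, 52/7, 23/2}, Interval(1/18, 2*E)), Integers))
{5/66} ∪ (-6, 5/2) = (-6, 5/2)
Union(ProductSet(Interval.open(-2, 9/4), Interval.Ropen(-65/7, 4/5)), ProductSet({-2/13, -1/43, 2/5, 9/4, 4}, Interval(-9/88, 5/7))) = Union(ProductSet({-2/13, -1/43, 2/5, 9/4, 4}, Interval(-9/88, 5/7)), ProductSet(Interval.open(-2, 9/4), Interval.Ropen(-65/7, 4/5)))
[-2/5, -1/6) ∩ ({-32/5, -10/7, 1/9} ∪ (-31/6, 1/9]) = [-2/5, -1/6)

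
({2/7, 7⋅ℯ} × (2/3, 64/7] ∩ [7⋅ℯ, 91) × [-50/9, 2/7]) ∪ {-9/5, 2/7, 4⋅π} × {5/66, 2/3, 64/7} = {-9/5, 2/7, 4⋅π} × {5/66, 2/3, 64/7}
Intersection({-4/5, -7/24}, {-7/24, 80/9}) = {-7/24}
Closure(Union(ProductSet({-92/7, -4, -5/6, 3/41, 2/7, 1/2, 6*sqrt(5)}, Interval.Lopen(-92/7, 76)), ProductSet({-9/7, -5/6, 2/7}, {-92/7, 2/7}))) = Union(ProductSet({-9/7, -5/6, 2/7}, {-92/7, 2/7}), ProductSet({-92/7, -4, -5/6, 3/41, 2/7, 1/2, 6*sqrt(5)}, Interval(-92/7, 76)))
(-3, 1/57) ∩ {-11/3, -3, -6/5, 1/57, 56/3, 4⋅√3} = {-6/5}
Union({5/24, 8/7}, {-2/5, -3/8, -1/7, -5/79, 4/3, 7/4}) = {-2/5, -3/8, -1/7, -5/79, 5/24, 8/7, 4/3, 7/4}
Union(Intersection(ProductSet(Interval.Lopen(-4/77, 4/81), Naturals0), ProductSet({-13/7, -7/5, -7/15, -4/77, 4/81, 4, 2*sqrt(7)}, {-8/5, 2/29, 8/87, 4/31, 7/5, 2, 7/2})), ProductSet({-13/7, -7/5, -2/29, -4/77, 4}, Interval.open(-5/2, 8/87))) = Union(ProductSet({4/81}, {2}), ProductSet({-13/7, -7/5, -2/29, -4/77, 4}, Interval.open(-5/2, 8/87)))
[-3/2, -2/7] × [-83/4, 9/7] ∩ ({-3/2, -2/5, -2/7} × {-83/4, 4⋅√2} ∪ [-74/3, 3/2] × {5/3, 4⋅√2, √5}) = {-3/2, -2/5, -2/7} × {-83/4}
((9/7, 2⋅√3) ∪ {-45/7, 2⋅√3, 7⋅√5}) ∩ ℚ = {-45/7} ∪ (ℚ ∩ (9/7, 2⋅√3])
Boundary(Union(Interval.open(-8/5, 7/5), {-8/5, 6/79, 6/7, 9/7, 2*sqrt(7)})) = {-8/5, 7/5, 2*sqrt(7)}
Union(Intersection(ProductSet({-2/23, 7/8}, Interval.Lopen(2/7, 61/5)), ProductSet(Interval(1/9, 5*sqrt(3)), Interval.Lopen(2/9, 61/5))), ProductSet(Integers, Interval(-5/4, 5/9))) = Union(ProductSet({7/8}, Interval.Lopen(2/7, 61/5)), ProductSet(Integers, Interval(-5/4, 5/9)))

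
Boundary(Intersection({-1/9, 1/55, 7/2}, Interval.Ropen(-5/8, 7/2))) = {-1/9, 1/55}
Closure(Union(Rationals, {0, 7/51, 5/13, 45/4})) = Reals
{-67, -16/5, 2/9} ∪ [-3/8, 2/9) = {-67, -16/5} ∪ [-3/8, 2/9]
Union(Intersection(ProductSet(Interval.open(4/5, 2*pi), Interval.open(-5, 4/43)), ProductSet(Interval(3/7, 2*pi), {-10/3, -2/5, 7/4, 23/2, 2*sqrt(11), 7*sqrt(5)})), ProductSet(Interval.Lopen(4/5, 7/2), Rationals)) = Union(ProductSet(Interval.Lopen(4/5, 7/2), Rationals), ProductSet(Interval.open(4/5, 2*pi), {-10/3, -2/5}))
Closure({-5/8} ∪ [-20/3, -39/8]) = [-20/3, -39/8] ∪ {-5/8}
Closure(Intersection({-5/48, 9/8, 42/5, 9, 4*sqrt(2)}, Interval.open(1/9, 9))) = {9/8, 42/5, 4*sqrt(2)}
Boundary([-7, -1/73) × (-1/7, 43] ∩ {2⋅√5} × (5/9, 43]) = ∅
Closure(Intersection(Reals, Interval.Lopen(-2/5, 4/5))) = Interval(-2/5, 4/5)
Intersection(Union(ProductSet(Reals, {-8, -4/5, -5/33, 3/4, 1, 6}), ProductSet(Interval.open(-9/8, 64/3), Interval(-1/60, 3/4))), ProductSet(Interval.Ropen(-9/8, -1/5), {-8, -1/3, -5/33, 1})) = ProductSet(Interval.Ropen(-9/8, -1/5), {-8, -5/33, 1})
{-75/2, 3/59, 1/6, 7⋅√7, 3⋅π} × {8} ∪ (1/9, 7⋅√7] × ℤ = ((1/9, 7⋅√7] × ℤ) ∪ ({-75/2, 3/59, 1/6, 7⋅√7, 3⋅π} × {8})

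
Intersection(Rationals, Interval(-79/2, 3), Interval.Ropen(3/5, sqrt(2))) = Intersection(Interval.Ropen(3/5, sqrt(2)), Rationals)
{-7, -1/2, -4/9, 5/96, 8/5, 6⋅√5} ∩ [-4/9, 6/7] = {-4/9, 5/96}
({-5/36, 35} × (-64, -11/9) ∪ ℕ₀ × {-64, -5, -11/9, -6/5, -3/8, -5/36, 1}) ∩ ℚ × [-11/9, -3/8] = ℕ₀ × {-11/9, -6/5, -3/8}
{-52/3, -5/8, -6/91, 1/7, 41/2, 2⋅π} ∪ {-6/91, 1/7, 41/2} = {-52/3, -5/8, -6/91, 1/7, 41/2, 2⋅π}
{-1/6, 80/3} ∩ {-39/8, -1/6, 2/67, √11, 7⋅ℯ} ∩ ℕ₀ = ∅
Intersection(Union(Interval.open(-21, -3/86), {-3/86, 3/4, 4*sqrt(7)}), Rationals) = Union({3/4}, Intersection(Interval.Lopen(-21, -3/86), Rationals))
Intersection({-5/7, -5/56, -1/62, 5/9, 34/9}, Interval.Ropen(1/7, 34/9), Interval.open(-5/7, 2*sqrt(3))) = {5/9}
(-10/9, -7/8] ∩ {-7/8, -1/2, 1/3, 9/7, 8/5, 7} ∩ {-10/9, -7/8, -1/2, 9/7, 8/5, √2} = {-7/8}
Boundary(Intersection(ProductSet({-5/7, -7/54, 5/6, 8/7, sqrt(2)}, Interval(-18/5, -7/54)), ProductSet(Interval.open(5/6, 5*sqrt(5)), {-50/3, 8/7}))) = EmptySet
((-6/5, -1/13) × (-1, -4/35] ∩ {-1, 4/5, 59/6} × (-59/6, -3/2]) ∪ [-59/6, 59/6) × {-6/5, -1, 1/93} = [-59/6, 59/6) × {-6/5, -1, 1/93}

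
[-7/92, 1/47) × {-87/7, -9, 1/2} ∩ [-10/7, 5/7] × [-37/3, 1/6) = [-7/92, 1/47) × {-9}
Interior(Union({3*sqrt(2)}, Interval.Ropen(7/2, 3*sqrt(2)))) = Interval.open(7/2, 3*sqrt(2))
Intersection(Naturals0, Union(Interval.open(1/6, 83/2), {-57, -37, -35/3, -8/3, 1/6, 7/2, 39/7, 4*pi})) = Range(1, 42, 1)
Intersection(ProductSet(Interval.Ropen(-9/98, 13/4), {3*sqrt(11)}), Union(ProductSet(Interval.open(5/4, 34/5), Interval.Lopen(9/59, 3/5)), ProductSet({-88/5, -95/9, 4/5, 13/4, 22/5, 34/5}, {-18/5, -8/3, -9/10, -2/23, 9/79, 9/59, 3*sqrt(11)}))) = ProductSet({4/5}, {3*sqrt(11)})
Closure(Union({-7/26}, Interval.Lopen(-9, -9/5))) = Union({-7/26}, Interval(-9, -9/5))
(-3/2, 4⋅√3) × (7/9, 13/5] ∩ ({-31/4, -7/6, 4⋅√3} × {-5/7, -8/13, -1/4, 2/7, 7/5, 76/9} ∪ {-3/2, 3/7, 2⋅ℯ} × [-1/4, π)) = ({-7/6} × {7/5}) ∪ ({3/7, 2⋅ℯ} × (7/9, 13/5])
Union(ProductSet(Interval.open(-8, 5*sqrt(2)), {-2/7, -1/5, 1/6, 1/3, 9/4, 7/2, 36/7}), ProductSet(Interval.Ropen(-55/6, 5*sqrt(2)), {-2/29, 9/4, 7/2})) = Union(ProductSet(Interval.Ropen(-55/6, 5*sqrt(2)), {-2/29, 9/4, 7/2}), ProductSet(Interval.open(-8, 5*sqrt(2)), {-2/7, -1/5, 1/6, 1/3, 9/4, 7/2, 36/7}))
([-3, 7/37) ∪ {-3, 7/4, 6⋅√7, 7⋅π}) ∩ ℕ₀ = {0}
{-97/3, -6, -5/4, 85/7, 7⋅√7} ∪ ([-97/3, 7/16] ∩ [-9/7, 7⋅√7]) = {-97/3, -6, 85/7, 7⋅√7} ∪ [-9/7, 7/16]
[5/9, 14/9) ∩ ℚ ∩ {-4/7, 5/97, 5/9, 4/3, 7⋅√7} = {5/9, 4/3}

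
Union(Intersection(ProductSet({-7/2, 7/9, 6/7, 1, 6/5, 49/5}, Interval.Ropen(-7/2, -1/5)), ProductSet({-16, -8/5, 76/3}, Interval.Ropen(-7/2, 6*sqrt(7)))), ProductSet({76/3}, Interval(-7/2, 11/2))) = ProductSet({76/3}, Interval(-7/2, 11/2))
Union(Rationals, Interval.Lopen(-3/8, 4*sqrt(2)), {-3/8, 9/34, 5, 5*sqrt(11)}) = Union({5*sqrt(11)}, Interval(-3/8, 4*sqrt(2)), Rationals)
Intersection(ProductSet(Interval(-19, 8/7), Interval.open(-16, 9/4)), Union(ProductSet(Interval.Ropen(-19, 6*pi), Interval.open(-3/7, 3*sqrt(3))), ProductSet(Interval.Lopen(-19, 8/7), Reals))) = Union(ProductSet(Interval(-19, 8/7), Interval.open(-3/7, 9/4)), ProductSet(Interval.Lopen(-19, 8/7), Interval.open(-16, 9/4)))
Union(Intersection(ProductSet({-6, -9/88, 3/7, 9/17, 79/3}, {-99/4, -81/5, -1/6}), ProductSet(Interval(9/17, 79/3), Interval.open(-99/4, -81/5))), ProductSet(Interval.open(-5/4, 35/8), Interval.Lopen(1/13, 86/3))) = ProductSet(Interval.open(-5/4, 35/8), Interval.Lopen(1/13, 86/3))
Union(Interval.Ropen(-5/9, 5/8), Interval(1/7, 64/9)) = Interval(-5/9, 64/9)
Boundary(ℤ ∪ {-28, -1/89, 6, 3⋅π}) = ℤ ∪ {-1/89, 3⋅π}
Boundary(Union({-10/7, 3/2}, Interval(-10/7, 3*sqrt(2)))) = {-10/7, 3*sqrt(2)}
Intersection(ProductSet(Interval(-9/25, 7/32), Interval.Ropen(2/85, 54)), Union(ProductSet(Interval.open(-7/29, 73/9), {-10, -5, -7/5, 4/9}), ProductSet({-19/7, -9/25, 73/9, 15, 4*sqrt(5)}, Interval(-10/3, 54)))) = Union(ProductSet({-9/25}, Interval.Ropen(2/85, 54)), ProductSet(Interval.Lopen(-7/29, 7/32), {4/9}))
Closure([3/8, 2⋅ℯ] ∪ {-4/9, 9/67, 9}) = {-4/9, 9/67, 9} ∪ [3/8, 2⋅ℯ]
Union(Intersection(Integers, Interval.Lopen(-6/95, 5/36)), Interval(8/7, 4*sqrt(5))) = Union(Interval(8/7, 4*sqrt(5)), Range(0, 1, 1))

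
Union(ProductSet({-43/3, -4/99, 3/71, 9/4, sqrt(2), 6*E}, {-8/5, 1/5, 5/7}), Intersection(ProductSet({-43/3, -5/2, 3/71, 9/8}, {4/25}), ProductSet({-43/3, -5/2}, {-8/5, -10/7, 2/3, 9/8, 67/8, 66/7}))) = ProductSet({-43/3, -4/99, 3/71, 9/4, sqrt(2), 6*E}, {-8/5, 1/5, 5/7})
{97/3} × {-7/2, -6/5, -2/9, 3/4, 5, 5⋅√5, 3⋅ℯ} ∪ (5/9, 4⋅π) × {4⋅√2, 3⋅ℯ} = ({97/3} × {-7/2, -6/5, -2/9, 3/4, 5, 5⋅√5, 3⋅ℯ}) ∪ ((5/9, 4⋅π) × {4⋅√2, 3⋅ℯ})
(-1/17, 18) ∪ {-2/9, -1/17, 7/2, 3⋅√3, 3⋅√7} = {-2/9} ∪ [-1/17, 18)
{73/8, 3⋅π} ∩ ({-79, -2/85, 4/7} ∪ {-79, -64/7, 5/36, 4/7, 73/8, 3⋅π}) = {73/8, 3⋅π}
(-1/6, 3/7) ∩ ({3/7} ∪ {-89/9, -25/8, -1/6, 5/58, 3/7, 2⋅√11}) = {5/58}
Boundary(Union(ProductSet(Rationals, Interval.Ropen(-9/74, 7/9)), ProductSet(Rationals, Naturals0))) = ProductSet(Reals, Union(Complement(Naturals0, Interval.open(-9/74, 7/9)), Interval(-9/74, 7/9), Naturals0))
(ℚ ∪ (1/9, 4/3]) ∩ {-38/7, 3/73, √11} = {-38/7, 3/73}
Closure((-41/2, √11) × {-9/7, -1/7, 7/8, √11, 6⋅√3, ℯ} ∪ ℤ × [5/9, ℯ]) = (ℤ × [5/9, ℯ]) ∪ ([-41/2, √11] × {-9/7, -1/7, 7/8, √11, 6⋅√3, ℯ})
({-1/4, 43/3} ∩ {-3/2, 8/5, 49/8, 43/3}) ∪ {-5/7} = {-5/7, 43/3}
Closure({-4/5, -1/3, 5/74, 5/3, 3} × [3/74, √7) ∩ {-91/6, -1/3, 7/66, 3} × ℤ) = {-1/3, 3} × {1, 2}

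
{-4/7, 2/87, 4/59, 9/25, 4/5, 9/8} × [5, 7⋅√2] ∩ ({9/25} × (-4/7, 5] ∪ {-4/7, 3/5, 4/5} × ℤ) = ({9/25} × {5}) ∪ ({-4/7, 4/5} × {5, 6, …, 9})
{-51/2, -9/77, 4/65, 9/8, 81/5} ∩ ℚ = {-51/2, -9/77, 4/65, 9/8, 81/5}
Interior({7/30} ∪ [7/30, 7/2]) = (7/30, 7/2)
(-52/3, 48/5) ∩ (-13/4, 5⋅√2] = (-13/4, 5⋅√2]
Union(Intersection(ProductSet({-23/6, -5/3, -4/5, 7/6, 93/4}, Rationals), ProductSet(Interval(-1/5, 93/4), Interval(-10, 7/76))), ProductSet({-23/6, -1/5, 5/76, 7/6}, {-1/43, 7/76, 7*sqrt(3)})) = Union(ProductSet({7/6, 93/4}, Intersection(Interval(-10, 7/76), Rationals)), ProductSet({-23/6, -1/5, 5/76, 7/6}, {-1/43, 7/76, 7*sqrt(3)}))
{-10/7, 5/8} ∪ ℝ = ℝ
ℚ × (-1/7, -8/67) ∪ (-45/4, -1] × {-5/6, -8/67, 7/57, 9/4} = (ℚ × (-1/7, -8/67)) ∪ ((-45/4, -1] × {-5/6, -8/67, 7/57, 9/4})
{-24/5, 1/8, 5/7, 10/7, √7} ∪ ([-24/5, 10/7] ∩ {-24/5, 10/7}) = {-24/5, 1/8, 5/7, 10/7, √7}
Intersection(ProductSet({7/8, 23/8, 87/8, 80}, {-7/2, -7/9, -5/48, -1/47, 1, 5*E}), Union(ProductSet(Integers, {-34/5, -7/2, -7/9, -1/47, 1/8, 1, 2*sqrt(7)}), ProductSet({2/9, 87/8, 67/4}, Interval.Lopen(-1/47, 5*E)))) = Union(ProductSet({87/8}, {1, 5*E}), ProductSet({80}, {-7/2, -7/9, -1/47, 1}))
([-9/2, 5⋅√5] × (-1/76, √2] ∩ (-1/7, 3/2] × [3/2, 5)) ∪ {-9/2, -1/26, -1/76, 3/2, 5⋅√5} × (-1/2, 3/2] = {-9/2, -1/26, -1/76, 3/2, 5⋅√5} × (-1/2, 3/2]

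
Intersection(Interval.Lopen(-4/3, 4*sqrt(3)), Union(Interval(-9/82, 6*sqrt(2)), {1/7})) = Interval(-9/82, 4*sqrt(3))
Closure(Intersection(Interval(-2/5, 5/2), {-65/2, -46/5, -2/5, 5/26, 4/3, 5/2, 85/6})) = {-2/5, 5/26, 4/3, 5/2}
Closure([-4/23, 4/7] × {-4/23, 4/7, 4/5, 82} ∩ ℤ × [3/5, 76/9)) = {0} × {4/5}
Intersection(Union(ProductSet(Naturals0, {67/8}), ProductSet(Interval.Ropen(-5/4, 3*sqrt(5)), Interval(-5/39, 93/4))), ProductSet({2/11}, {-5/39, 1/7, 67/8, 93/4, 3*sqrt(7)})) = ProductSet({2/11}, {-5/39, 1/7, 67/8, 93/4, 3*sqrt(7)})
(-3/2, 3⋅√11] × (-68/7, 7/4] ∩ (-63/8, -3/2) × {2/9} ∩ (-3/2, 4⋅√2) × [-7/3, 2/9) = ∅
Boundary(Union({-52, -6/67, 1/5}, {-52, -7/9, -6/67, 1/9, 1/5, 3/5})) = {-52, -7/9, -6/67, 1/9, 1/5, 3/5}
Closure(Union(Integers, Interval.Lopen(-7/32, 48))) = Union(Integers, Interval(-7/32, 48))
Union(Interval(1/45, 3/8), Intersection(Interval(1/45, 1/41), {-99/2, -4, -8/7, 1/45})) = Interval(1/45, 3/8)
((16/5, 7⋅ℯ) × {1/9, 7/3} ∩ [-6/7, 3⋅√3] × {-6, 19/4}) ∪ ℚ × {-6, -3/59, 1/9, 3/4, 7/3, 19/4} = ℚ × {-6, -3/59, 1/9, 3/4, 7/3, 19/4}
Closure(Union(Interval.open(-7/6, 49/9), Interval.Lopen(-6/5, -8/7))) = Interval(-6/5, 49/9)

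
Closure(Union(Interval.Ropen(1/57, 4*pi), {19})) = Union({19}, Interval(1/57, 4*pi))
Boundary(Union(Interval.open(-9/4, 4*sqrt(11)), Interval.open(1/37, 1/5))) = {-9/4, 4*sqrt(11)}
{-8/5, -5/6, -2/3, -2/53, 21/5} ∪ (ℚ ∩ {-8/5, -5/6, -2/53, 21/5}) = {-8/5, -5/6, -2/3, -2/53, 21/5}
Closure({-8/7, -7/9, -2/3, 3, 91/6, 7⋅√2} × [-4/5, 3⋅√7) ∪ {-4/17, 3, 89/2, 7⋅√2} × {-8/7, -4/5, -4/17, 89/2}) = ({-4/17, 3, 89/2, 7⋅√2} × {-8/7, -4/5, -4/17, 89/2}) ∪ ({-8/7, -7/9, -2/3, 3, 91/6, 7⋅√2} × [-4/5, 3⋅√7])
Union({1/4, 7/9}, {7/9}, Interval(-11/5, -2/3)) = Union({1/4, 7/9}, Interval(-11/5, -2/3))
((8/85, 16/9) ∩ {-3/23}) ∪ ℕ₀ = ℕ₀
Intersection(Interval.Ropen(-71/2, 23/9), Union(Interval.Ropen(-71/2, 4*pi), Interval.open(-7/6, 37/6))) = Interval.Ropen(-71/2, 23/9)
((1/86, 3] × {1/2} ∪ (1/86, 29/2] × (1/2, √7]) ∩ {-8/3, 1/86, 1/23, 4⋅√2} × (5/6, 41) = {1/23, 4⋅√2} × (5/6, √7]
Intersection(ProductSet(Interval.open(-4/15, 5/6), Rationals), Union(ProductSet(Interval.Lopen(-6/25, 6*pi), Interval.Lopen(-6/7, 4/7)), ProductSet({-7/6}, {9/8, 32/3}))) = ProductSet(Interval.open(-6/25, 5/6), Intersection(Interval.Lopen(-6/7, 4/7), Rationals))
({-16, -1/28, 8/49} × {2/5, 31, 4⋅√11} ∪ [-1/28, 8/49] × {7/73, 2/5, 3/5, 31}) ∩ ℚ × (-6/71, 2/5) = (ℚ ∩ [-1/28, 8/49]) × {7/73}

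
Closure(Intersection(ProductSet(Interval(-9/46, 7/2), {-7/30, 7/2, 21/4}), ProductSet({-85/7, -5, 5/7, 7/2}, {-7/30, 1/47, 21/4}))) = ProductSet({5/7, 7/2}, {-7/30, 21/4})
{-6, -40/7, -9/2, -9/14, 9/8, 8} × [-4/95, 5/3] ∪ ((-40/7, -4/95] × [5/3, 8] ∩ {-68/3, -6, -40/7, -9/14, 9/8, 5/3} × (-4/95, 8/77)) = {-6, -40/7, -9/2, -9/14, 9/8, 8} × [-4/95, 5/3]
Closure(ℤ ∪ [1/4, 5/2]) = ℤ ∪ [1/4, 5/2]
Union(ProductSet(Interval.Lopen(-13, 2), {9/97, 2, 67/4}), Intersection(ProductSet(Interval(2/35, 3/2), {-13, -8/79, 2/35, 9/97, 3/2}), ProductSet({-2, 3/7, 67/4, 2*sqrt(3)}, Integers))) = Union(ProductSet({3/7}, {-13}), ProductSet(Interval.Lopen(-13, 2), {9/97, 2, 67/4}))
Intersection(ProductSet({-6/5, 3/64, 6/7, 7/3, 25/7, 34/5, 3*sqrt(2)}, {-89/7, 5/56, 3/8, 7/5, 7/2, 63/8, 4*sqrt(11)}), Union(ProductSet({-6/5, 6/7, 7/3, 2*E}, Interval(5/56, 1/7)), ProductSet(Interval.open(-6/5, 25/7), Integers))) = ProductSet({-6/5, 6/7, 7/3}, {5/56})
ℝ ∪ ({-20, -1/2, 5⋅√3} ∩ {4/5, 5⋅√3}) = ℝ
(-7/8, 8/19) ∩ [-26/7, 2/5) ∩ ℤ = {0}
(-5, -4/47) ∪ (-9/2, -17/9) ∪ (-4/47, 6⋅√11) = (-5, -4/47) ∪ (-4/47, 6⋅√11)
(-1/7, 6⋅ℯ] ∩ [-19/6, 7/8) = (-1/7, 7/8)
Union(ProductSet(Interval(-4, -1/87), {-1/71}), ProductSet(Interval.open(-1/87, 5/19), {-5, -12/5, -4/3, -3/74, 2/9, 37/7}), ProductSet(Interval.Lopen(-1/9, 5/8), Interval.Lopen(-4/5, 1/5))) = Union(ProductSet(Interval(-4, -1/87), {-1/71}), ProductSet(Interval.Lopen(-1/9, 5/8), Interval.Lopen(-4/5, 1/5)), ProductSet(Interval.open(-1/87, 5/19), {-5, -12/5, -4/3, -3/74, 2/9, 37/7}))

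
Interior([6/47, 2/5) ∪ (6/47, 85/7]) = (6/47, 85/7)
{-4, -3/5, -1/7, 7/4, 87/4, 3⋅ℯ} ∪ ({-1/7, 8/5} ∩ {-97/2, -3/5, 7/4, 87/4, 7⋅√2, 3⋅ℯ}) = {-4, -3/5, -1/7, 7/4, 87/4, 3⋅ℯ}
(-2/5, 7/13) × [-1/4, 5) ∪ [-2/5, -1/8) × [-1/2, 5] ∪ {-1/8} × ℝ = ({-1/8} × ℝ) ∪ ([-2/5, -1/8) × [-1/2, 5]) ∪ ((-2/5, 7/13) × [-1/4, 5))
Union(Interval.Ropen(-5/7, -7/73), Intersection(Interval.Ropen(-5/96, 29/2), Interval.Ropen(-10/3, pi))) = Union(Interval.Ropen(-5/7, -7/73), Interval.Ropen(-5/96, pi))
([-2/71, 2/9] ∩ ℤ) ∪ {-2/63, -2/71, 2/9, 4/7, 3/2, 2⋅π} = {-2/63, -2/71, 2/9, 4/7, 3/2, 2⋅π} ∪ {0}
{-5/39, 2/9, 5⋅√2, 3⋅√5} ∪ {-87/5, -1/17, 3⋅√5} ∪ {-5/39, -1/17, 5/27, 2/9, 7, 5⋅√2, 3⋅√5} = {-87/5, -5/39, -1/17, 5/27, 2/9, 7, 5⋅√2, 3⋅√5}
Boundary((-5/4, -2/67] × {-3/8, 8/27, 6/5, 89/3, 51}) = [-5/4, -2/67] × {-3/8, 8/27, 6/5, 89/3, 51}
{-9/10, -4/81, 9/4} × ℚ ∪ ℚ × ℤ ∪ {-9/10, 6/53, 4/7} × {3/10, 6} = (ℚ × ℤ) ∪ ({-9/10, -4/81, 9/4} × ℚ) ∪ ({-9/10, 6/53, 4/7} × {3/10, 6})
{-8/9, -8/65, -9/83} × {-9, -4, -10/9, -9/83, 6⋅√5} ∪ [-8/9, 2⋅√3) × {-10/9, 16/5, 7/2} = ([-8/9, 2⋅√3) × {-10/9, 16/5, 7/2}) ∪ ({-8/9, -8/65, -9/83} × {-9, -4, -10/9, -9/83, 6⋅√5})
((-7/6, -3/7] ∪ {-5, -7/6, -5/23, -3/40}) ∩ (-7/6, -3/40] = (-7/6, -3/7] ∪ {-5/23, -3/40}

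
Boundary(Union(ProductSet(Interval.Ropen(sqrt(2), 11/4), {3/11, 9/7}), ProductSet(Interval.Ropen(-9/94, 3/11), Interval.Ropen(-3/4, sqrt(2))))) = Union(ProductSet({-9/94, 3/11}, Interval(-3/4, sqrt(2))), ProductSet(Interval(-9/94, 3/11), {-3/4, sqrt(2)}), ProductSet(Interval(sqrt(2), 11/4), {3/11, 9/7}))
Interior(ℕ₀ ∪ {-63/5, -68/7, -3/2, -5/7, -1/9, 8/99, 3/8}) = ∅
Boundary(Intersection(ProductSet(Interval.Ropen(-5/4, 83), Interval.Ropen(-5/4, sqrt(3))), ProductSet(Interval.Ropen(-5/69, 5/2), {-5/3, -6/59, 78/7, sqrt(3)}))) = ProductSet(Interval(-5/69, 5/2), {-6/59})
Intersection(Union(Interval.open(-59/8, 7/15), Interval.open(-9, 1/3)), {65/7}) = EmptySet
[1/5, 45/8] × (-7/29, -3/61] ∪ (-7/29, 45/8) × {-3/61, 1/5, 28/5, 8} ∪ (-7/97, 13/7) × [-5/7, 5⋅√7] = ((-7/29, 45/8) × {-3/61, 1/5, 28/5, 8}) ∪ ([1/5, 45/8] × (-7/29, -3/61]) ∪ ((-7/97, 13/7) × [-5/7, 5⋅√7])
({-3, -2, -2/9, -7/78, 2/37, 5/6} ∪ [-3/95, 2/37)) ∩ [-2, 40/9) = {-2, -2/9, -7/78, 5/6} ∪ [-3/95, 2/37]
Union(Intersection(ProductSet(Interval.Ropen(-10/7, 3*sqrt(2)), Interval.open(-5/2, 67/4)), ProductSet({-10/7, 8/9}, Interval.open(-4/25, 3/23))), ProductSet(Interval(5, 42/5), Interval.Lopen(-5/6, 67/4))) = Union(ProductSet({-10/7, 8/9}, Interval.open(-4/25, 3/23)), ProductSet(Interval(5, 42/5), Interval.Lopen(-5/6, 67/4)))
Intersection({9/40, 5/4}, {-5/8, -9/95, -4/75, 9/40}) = {9/40}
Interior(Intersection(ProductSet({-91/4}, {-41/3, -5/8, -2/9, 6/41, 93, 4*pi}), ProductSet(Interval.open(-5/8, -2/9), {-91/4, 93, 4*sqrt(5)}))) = EmptySet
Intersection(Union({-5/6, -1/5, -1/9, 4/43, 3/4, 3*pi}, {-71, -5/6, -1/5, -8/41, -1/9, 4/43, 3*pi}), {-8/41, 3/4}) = {-8/41, 3/4}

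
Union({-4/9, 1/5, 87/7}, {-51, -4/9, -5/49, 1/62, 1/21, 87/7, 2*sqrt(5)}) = {-51, -4/9, -5/49, 1/62, 1/21, 1/5, 87/7, 2*sqrt(5)}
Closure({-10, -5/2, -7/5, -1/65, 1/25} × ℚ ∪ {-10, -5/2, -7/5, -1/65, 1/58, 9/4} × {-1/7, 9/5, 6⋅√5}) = ({-10, -5/2, -7/5, -1/65, 1/25} × ℝ) ∪ ({-10, -5/2, -7/5, -1/65, 1/58, 9/4} × {-1/7, 9/5, 6⋅√5})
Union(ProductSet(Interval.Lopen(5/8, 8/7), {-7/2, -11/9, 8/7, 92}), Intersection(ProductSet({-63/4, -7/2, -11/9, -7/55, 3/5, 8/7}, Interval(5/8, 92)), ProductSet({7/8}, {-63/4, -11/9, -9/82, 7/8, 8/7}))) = ProductSet(Interval.Lopen(5/8, 8/7), {-7/2, -11/9, 8/7, 92})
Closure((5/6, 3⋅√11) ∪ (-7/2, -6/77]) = [-7/2, -6/77] ∪ [5/6, 3⋅√11]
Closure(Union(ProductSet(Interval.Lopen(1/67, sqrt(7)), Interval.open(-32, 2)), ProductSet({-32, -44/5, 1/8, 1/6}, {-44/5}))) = Union(ProductSet({1/67, sqrt(7)}, Interval(-32, 2)), ProductSet({-32, -44/5, 1/8, 1/6}, {-44/5}), ProductSet(Interval(1/67, sqrt(7)), {-32, 2}), ProductSet(Interval.Lopen(1/67, sqrt(7)), Interval.open(-32, 2)))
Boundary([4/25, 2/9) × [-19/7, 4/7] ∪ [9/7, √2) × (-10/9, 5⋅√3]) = ({4/25, 2/9} × [-19/7, 4/7]) ∪ ([4/25, 2/9] × {-19/7, 4/7}) ∪ ({9/7, √2} × [-10/9, 5⋅√3]) ∪ ([9/7, √2] × {-10/9, 5⋅√3})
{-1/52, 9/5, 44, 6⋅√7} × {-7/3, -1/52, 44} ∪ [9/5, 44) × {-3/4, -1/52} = ([9/5, 44) × {-3/4, -1/52}) ∪ ({-1/52, 9/5, 44, 6⋅√7} × {-7/3, -1/52, 44})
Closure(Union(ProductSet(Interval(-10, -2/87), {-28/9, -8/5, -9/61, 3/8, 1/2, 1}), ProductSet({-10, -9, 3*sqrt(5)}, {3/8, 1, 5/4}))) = Union(ProductSet({-10, -9, 3*sqrt(5)}, {3/8, 1, 5/4}), ProductSet(Interval(-10, -2/87), {-28/9, -8/5, -9/61, 3/8, 1/2, 1}))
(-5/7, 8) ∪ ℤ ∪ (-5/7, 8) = ℤ ∪ (-5/7, 8]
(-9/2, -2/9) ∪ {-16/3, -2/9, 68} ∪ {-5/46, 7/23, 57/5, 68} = {-16/3, -5/46, 7/23, 57/5, 68} ∪ (-9/2, -2/9]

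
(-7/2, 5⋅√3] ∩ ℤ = {-3, -2, …, 8}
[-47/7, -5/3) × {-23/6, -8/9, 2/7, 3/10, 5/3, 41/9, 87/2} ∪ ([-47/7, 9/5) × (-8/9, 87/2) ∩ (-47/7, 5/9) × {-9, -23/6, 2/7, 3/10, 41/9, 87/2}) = ((-47/7, 5/9) × {2/7, 3/10, 41/9}) ∪ ([-47/7, -5/3) × {-23/6, -8/9, 2/7, 3/10, 5/3, 41/9, 87/2})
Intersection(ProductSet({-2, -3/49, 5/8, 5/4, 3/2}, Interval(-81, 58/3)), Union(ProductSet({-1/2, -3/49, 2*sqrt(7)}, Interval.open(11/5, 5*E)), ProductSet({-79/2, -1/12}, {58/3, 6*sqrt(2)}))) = ProductSet({-3/49}, Interval.open(11/5, 5*E))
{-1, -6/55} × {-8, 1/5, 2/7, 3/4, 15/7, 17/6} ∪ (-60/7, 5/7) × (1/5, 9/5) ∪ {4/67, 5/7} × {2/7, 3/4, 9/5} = ({4/67, 5/7} × {2/7, 3/4, 9/5}) ∪ ({-1, -6/55} × {-8, 1/5, 2/7, 3/4, 15/7, 17/6}) ∪ ((-60/7, 5/7) × (1/5, 9/5))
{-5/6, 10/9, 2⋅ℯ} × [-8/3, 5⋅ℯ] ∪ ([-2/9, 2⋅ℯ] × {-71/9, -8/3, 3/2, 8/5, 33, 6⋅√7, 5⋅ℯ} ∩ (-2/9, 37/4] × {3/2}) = ((-2/9, 2⋅ℯ] × {3/2}) ∪ ({-5/6, 10/9, 2⋅ℯ} × [-8/3, 5⋅ℯ])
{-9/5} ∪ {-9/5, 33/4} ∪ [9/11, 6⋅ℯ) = {-9/5} ∪ [9/11, 6⋅ℯ)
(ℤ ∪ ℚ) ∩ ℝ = ℚ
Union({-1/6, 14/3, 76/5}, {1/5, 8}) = {-1/6, 1/5, 14/3, 8, 76/5}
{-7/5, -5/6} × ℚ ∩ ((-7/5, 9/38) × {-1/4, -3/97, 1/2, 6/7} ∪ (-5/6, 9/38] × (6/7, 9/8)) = {-5/6} × {-1/4, -3/97, 1/2, 6/7}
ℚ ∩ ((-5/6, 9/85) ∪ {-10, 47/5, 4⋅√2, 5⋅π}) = {-10, 47/5} ∪ (ℚ ∩ (-5/6, 9/85))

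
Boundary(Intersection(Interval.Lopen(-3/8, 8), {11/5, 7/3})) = {11/5, 7/3}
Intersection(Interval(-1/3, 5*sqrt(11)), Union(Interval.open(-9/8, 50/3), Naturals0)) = Union(Interval(-1/3, 5*sqrt(11)), Range(0, 17, 1))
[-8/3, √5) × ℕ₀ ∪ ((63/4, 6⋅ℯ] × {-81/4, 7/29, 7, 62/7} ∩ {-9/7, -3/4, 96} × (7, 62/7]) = [-8/3, √5) × ℕ₀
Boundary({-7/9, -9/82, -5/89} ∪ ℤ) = ℤ ∪ {-7/9, -9/82, -5/89}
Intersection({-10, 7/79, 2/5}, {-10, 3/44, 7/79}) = {-10, 7/79}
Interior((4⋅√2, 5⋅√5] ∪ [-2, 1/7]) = (-2, 1/7) ∪ (4⋅√2, 5⋅√5)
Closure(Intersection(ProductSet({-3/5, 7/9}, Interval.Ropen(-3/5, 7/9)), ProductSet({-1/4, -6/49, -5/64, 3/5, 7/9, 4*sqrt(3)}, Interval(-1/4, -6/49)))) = ProductSet({7/9}, Interval(-1/4, -6/49))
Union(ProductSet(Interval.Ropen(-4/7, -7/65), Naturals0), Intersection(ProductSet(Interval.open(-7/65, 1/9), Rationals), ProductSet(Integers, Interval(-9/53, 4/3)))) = Union(ProductSet(Interval.Ropen(-4/7, -7/65), Naturals0), ProductSet(Range(0, 1, 1), Intersection(Interval(-9/53, 4/3), Rationals)))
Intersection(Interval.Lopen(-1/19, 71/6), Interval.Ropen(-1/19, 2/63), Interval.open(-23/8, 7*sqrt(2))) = Interval.open(-1/19, 2/63)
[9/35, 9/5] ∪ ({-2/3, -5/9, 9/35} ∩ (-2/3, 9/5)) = {-5/9} ∪ [9/35, 9/5]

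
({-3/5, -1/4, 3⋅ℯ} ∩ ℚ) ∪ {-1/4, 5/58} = {-3/5, -1/4, 5/58}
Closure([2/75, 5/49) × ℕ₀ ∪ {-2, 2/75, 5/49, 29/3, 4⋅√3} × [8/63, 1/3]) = ([2/75, 5/49] × ℕ₀) ∪ ({-2, 2/75, 5/49, 29/3, 4⋅√3} × [8/63, 1/3])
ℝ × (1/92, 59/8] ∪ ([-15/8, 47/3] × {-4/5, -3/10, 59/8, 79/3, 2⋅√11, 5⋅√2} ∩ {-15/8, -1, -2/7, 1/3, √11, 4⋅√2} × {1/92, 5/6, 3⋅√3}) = ℝ × (1/92, 59/8]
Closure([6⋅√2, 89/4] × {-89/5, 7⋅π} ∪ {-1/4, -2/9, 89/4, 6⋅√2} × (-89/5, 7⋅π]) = ([6⋅√2, 89/4] × {-89/5, 7⋅π}) ∪ ({-1/4, -2/9, 89/4, 6⋅√2} × [-89/5, 7⋅π])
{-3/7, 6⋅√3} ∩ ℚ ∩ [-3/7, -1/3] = {-3/7}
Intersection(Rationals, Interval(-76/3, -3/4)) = Intersection(Interval(-76/3, -3/4), Rationals)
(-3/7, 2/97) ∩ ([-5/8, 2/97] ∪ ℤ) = (-3/7, 2/97) ∪ {0}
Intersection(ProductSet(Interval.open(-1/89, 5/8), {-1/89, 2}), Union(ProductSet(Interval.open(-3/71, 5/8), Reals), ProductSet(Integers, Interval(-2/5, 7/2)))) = ProductSet(Interval.open(-1/89, 5/8), {-1/89, 2})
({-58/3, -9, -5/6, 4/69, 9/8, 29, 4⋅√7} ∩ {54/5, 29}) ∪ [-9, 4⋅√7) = [-9, 4⋅√7) ∪ {29}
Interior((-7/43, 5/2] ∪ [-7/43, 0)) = (-7/43, 5/2)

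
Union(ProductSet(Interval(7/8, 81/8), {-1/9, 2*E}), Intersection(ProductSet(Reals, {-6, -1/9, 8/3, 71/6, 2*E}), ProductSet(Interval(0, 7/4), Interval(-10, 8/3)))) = Union(ProductSet(Interval(0, 7/4), {-6, -1/9, 8/3}), ProductSet(Interval(7/8, 81/8), {-1/9, 2*E}))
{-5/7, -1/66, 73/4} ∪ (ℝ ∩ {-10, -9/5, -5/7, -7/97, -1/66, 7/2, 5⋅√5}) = {-10, -9/5, -5/7, -7/97, -1/66, 7/2, 73/4, 5⋅√5}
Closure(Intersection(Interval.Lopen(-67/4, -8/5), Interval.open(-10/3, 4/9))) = Interval(-10/3, -8/5)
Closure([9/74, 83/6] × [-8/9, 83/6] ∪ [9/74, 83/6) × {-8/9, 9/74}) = [9/74, 83/6] × [-8/9, 83/6]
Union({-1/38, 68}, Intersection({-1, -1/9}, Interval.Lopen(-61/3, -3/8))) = {-1, -1/38, 68}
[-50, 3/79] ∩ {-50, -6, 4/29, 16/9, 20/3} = {-50, -6}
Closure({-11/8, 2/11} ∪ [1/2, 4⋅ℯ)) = {-11/8, 2/11} ∪ [1/2, 4⋅ℯ]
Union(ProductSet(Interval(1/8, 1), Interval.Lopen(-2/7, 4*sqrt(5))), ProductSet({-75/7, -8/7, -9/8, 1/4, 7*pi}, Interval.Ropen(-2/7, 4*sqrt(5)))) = Union(ProductSet({-75/7, -8/7, -9/8, 1/4, 7*pi}, Interval.Ropen(-2/7, 4*sqrt(5))), ProductSet(Interval(1/8, 1), Interval.Lopen(-2/7, 4*sqrt(5))))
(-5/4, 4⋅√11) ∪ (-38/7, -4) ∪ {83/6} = (-38/7, -4) ∪ (-5/4, 4⋅√11) ∪ {83/6}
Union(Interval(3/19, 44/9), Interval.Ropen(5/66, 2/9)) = Interval(5/66, 44/9)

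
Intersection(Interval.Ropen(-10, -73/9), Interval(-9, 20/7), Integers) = Range(-9, -8, 1)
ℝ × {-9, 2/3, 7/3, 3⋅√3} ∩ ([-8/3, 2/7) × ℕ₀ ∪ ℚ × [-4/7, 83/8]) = ℚ × {2/3, 7/3, 3⋅√3}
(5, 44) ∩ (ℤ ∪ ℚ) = ℚ ∩ (5, 44)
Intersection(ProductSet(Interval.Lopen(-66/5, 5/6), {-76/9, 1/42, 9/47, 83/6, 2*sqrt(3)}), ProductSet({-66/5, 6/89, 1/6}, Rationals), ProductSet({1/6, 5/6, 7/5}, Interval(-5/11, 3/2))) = ProductSet({1/6}, {1/42, 9/47})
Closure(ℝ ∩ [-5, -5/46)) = [-5, -5/46]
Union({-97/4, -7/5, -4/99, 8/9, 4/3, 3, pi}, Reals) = Reals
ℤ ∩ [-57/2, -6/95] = {-28, -27, …, -1}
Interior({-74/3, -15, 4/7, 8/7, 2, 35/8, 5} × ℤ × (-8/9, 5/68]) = ∅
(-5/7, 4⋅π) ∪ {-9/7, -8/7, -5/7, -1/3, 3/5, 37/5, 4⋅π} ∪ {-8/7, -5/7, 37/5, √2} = {-9/7, -8/7} ∪ [-5/7, 4⋅π]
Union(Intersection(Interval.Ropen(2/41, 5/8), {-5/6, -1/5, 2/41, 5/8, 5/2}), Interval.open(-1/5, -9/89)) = Union({2/41}, Interval.open(-1/5, -9/89))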